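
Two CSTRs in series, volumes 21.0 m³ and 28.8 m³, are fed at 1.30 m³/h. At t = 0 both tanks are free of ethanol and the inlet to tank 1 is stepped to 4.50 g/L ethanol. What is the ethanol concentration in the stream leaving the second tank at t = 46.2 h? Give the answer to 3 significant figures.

Species balance on tank i: dCᵢ/dt = (Cᵢ₋₁ − Cᵢ)/τᵢ with τᵢ = Vᵢ/Q.
τ₁ = 21.0/1.30 = 16.154 h; τ₂ = 28.8/1.30 = 22.154 h.
Solving the cascade with C₁(0)=C₂(0)=0 gives C₂(t) = C_in[1 − (τ₁ e^(−t/τ₁) − τ₂ e^(−t/τ₂))/(τ₁ − τ₂)].
At t = 46.2: e^(−t/τ₁) = 0.057269, e^(−t/τ₂) = 0.12426.
C₂ = 4.50·[1 − (16.154·0.057269 − 22.154·0.12426)/(-6.0000)] = 4.50·0.69540 = 3.1293 g/L.

3.13 g/L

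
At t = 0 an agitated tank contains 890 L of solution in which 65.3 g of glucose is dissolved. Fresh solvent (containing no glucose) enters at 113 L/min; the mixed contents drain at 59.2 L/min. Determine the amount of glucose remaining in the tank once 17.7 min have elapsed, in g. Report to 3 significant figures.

29.3 g

Total volume: dV/dt = Q_in − Q_out = 53.800 L/min, so V(t) = 890 + 53.800 t and V(17.7) = 1842.3 L.
Solute balance: dm/dt = 0 − Q_out C = −Q_out m/V(t).
Separate: dm/m = −Q_out dt/V(t) ⇒ ln(m/m₀) = −(Q_out/(Q_in−Q_out)) ln(V/V₀).
m = m₀ (V₀/V)^(Q_out/(Q_in−Q_out)) = 65.3 × (890/1842.3)^(1.1004) = 29.325 g.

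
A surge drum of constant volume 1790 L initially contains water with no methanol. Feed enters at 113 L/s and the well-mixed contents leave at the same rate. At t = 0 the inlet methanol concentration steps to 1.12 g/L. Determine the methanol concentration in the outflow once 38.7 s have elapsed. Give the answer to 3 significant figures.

1.02 g/L

Transient balance on the dissolved component: V dC/dt = Q(C_in − C).
Time constant τ = V/Q = 1790/113 = 15.841 s.
This is linear first-order; C(t) = C_in + (C₀ − C_in) e^(−t/τ).
C(38.7) = 1.12 + (0 − 1.12)·e^(−38.7/15.841) = 1.12 + (-1.1200)·0.086893 = 1.0227 g/L.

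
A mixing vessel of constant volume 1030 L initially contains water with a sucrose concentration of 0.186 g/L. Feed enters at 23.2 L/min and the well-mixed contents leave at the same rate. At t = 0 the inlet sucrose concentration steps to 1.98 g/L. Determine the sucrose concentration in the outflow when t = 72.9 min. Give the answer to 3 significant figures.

1.63 g/L

Species balance on the tank: V dC/dt = Q(C_in − C).
So dC/dt = (C_in − C)/τ with τ = V/Q = 1030/23.2 = 44.397 min.
Integrating: C(t) = C_in + (C₀ − C_in) e^(−t/τ).
C(72.9) = 1.98 + (0.186 − 1.98)·e^(−72.9/44.397) = 1.98 + (-1.7940)·0.19359 = 1.6327 g/L.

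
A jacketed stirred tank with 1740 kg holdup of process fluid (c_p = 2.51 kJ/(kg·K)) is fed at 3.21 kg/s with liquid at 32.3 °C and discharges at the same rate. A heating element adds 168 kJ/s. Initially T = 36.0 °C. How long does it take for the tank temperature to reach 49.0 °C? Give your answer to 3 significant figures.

Energy balance: M c_p dT/dt = ṁ c_p (T_in − T) + 168.
τ = M/ṁ = 542.06 s; T_ss = T_in + Q̇/(ṁ c_p) = 53.151 °C.
T(t) = T_ss + (T₀ − T_ss) e^(−t/τ). Set T = 49.0:
e^(−t/τ) = (49.0 − 53.151)/(36.0 − 53.151) = 0.24203
t = −542.06 · ln(0.24203) = 769.00 s.

769 s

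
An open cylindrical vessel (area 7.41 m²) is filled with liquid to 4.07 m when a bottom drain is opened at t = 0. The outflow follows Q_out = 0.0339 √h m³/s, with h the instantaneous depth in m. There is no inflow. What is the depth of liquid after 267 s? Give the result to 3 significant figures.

1.98 m

Mass balance (ρ constant): A dh/dt = −0.0339 √h.
This is separable: 2 d(√h)/dt = −0.0339/A, so √h = √h₀ − (0.0339/(2A)) t.
√h = √4.07 − 0.0339·267/(2·7.41) = 2.0174 − 0.61075 = 1.4067.
h = 1.4067² = 1.9787 m.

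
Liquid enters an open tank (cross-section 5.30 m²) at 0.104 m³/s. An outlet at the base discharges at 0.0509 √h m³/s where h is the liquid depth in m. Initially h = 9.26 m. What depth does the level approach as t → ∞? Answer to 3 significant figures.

A dh/dt = Q_in − 0.0509 √h. Steady state requires inflow = outflow:
Q_in = 0.0509 √h_ss ⇒ √h_ss = 0.104/0.0509 = 2.0432.
h_ss = 2.0432² = 4.1748 m. (Since h₀ = 9.26 m > h_ss, the level will fall toward this value.)

4.17 m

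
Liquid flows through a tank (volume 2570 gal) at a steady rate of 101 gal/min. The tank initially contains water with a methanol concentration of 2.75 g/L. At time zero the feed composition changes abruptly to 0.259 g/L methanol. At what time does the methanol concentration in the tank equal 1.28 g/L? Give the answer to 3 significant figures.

22.7 min

Mass balance on the solute (V constant): V dC/dt = Q(C_in − C), so τ = V/Q = 25.446 min.
C(t) = C_in + (C₀ − C_in) e^(−t/τ). Set C = 1.28 and solve for t:
e^(−t/τ) = (C − C_in)/(C₀ − C_in) = (1.28 − 0.259)/(2.75 − 0.259) = 0.40988
t = −τ ln(…) = 25.446 × 0.89190 = 22.695 min.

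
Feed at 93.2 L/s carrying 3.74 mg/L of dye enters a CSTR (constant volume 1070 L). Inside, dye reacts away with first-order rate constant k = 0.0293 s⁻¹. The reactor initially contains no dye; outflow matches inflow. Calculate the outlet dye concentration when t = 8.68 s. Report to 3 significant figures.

1.78 mg/L

V dC/dt = Q(C_in − C) − k V C.
dC/dt = (Q/V) C_in − (Q/V + k) C; effective rate a = Q/V + k = 0.087103 + 0.0293 = 0.11640 s⁻¹.
C_ss = Q C_in/(Q + kV) = 2.7986 mg/L; C(t) = C_ss + (C₀ − C_ss) e^(−a t).
C(8.68) = 2.7986 + (-2.7986)·e^(−0.11640·8.68) = 2.7986 + (-2.7986)·0.36408 = 1.7797 mg/L.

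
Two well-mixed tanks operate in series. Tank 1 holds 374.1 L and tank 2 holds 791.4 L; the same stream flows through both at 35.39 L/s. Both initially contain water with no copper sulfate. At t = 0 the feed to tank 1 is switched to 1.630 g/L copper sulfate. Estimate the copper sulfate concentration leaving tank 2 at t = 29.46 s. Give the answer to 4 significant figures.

Species balance on tank i: dCᵢ/dt = (Cᵢ₋₁ − Cᵢ)/τᵢ with τᵢ = Vᵢ/Q.
τ₁ = 374.1/35.39 = 10.5708 s; τ₂ = 791.4/35.39 = 22.3622 s.
Solving the cascade with C₁(0)=C₂(0)=0 gives C₂(t) = C_in[1 − (τ₁ e^(−t/τ₁) − τ₂ e^(−t/τ₂))/(τ₁ − τ₂)].
At t = 29.46: e^(−t/τ₁) = 0.0616103, e^(−t/τ₂) = 0.267831.
C₂ = 1.630·[1 − (10.5708·0.0616103 − 22.3622·0.267831)/(-11.7915)] = 1.630·0.547297 = 0.892093 g/L.

0.8921 g/L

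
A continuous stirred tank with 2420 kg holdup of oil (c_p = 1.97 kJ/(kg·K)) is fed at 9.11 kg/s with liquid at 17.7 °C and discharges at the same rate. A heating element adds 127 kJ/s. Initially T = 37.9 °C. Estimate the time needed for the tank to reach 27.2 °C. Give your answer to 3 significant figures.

449 s

Heat balance on the well-mixed liquid: M c_p dT/dt = ṁ c_p (T_in − T) + 127.
τ = M/ṁ = 265.64 s; T_ss = T_in + Q̇/(ṁ c_p) = 24.777 °C.
T(t) = T_ss + (T₀ − T_ss) e^(−t/τ). Set T = 27.2:
e^(−t/τ) = (27.2 − 24.777)/(37.9 − 24.777) = 0.18467
t = −265.64 · ln(0.18467) = 448.72 s.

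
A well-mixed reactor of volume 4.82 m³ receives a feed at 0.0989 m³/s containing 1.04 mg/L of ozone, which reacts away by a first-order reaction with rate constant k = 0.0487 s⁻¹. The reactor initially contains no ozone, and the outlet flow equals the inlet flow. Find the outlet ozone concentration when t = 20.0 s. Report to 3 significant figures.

0.231 mg/L

V dC/dt = Q(C_in − C) − k V C.
dC/dt = (Q/V) C_in − (Q/V + k) C; effective rate a = Q/V + k = 0.020519 + 0.0487 = 0.069219 s⁻¹.
C_ss = Q C_in/(Q + kV) = 0.30829 mg/L; C(t) = C_ss + (C₀ − C_ss) e^(−a t).
C(20.0) = 0.30829 + (-0.30829)·e^(−0.069219·20.0) = 0.30829 + (-0.30829)·0.25048 = 0.23107 mg/L.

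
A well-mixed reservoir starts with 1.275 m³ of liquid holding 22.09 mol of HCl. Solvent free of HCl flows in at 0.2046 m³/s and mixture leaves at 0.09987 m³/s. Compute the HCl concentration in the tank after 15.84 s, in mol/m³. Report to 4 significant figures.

Total volume: dV/dt = Q_in − Q_out = 0.104730 m³/s, so V(t) = 1.275 + 0.104730 t and V(15.84) = 2.93392 m³.
Solute balance: dm/dt = 0 − Q_out C = −Q_out m/V(t).
Separate: dm/m = −Q_out dt/V(t) ⇒ ln(m/m₀) = −(Q_out/(Q_in−Q_out)) ln(V/V₀).
m = m₀ (V₀/V)^(Q_out/(Q_in−Q_out)) = 22.09 × (1.275/2.93392)^(0.953595) = 9.97822 mol.
C = m/V = 9.97822/2.93392 = 3.40098 mol/m³.

3.401 mol/m³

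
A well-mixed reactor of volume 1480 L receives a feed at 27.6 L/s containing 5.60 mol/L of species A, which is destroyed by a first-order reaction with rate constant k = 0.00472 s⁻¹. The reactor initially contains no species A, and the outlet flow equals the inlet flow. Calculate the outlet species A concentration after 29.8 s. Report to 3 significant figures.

2.24 mol/L

Accumulation = in − out − consumed: V dC/dt = Q C_in − Q C − k V C.
dC/dt = (Q/V) C_in − (Q/V + k) C; effective rate a = Q/V + k = 0.018649 + 0.00472 = 0.023369 s⁻¹.
C_ss = Q C_in/(Q + kV) = 4.4689 mol/L; C(t) = C_ss + (C₀ − C_ss) e^(−a t).
C(29.8) = 4.4689 + (-4.4689)·e^(−0.023369·29.8) = 4.4689 + (-4.4689)·0.49838 = 2.2417 mol/L.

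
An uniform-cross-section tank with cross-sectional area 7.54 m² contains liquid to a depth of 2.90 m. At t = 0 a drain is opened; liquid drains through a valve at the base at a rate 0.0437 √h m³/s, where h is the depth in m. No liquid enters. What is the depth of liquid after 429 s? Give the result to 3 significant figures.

Mass balance (ρ constant): A dh/dt = −0.0437 √h.
This is separable: 2 d(√h)/dt = −0.0437/A, so √h = √h₀ − (0.0437/(2A)) t.
√h = √2.90 − 0.0437·429/(2·7.54) = 1.7029 − 1.2432 = 0.45975.
h = 0.45975² = 0.21137 m.

0.211 m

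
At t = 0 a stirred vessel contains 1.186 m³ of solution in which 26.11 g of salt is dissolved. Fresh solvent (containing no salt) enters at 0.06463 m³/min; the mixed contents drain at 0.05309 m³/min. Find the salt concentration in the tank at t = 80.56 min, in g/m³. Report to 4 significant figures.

0.8609 g/m³

Let m(t) be the amount of salt. Volume: V(t) = V₀ + (Q_in − Q_out) t = 1.186 + 0.0115400 t; V(80.56) = 2.11566 m³.
Species balance (pure solvent in): dm/dt = −Q_out · m/V(t).
Separate: dm/m = −Q_out dt/V(t) ⇒ ln(m/m₀) = −(Q_out/(Q_in−Q_out)) ln(V/V₀).
m = m₀ (V₀/V)^(Q_out/(Q_in−Q_out)) = 26.11 × (1.186/2.11566)^(4.60052) = 1.82143 g.
C = m/V = 1.82143/2.11566 = 0.860927 g/m³.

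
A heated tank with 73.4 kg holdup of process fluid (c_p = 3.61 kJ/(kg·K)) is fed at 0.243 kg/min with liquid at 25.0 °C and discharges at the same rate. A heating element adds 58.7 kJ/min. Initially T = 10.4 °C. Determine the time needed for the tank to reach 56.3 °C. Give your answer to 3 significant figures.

Heat balance on the well-mixed liquid: M c_p dT/dt = ṁ c_p (T_in − T) + 58.7.
τ = M/ṁ = 302.06 min; T_ss = T_in + Q̇/(ṁ c_p) = 91.915 °C.
T(t) = T_ss + (T₀ − T_ss) e^(−t/τ). Set T = 56.3:
e^(−t/τ) = (56.3 − 91.915)/(10.4 − 91.915) = 0.43691
t = −302.06 · ln(0.43691) = 250.11 min.

250 min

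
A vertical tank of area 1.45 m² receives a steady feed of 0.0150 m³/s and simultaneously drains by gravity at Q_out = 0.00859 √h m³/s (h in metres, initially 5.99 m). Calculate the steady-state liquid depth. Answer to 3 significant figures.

3.05 m

Level balance: A dh/dt = 0.0150 − 0.00859 √h. Setting dh/dt = 0:
Q_in = 0.00859 √h_ss ⇒ √h_ss = 0.0150/0.00859 = 1.7462.
h_ss = 1.7462² = 3.0493 m. (Since h₀ = 5.99 m > h_ss, the level will fall toward this value.)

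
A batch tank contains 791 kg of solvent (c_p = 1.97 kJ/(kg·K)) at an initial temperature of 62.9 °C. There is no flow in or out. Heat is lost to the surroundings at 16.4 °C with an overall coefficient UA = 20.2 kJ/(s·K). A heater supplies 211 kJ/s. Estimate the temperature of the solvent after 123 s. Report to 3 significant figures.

34.2 °C

Lumped-capacitance energy balance: M c_p dT/dt = UA(T_amb − T) + Q̇.
dT/dt = (T_ss − T)/τ with T_ss = T_amb + Q̇/UA = 16.4 + 211/20.2 = 26.846 °C, τ = M c_p/UA = 791·1.97/20.2 = 77.142 s.
Solution: T(t) = T_ss + (T₀ − T_ss) e^(−t/τ).
T(123) = 26.846 + (36.054)·0.20302 = 34.165 °C.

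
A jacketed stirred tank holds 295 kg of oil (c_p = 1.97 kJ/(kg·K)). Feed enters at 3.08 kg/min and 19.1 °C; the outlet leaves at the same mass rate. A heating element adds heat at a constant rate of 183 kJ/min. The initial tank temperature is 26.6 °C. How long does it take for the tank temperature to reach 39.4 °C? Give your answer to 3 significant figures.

79.7 min

M c_p dT/dt = ṁ c_p (T_in − T) + Q̇.
τ = M/ṁ = 95.779 min; T_ss = T_in + Q̇/(ṁ c_p) = 49.260 °C.
T(t) = T_ss + (T₀ − T_ss) e^(−t/τ). Set T = 39.4:
e^(−t/τ) = (39.4 − 49.260)/(26.6 − 49.260) = 0.43513
t = −95.779 · ln(0.43513) = 79.698 min.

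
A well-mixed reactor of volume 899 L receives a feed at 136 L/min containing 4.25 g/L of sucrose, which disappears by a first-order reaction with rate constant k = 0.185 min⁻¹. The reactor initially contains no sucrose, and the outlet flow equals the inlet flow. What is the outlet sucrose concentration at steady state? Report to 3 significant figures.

1.91 g/L

Species balance: V dC/dt = Q C_in − Q C − k V C.
Steady state (dC/dt = 0): C_ss = Q C_in/(Q + kV) = C_in/(1 + kV/Q).
C_ss = 136·4.25/(136 + 0.185·899) = 578.00/302.31 = 1.9119 g/L.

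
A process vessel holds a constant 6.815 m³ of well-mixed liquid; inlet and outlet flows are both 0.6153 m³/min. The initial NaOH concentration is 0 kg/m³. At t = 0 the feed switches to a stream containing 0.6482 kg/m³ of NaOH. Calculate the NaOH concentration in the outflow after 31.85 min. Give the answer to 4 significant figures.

0.6117 kg/m³

Accumulation = in − out for the solute gives V dC/dt = Q(C_in − C).
Rewrite as dC/dt + C/τ = C_in/τ, τ = V/Q = 11.0759 min.
C approaches C_in exponentially: C(t) = C_in + (C₀ − C_in) e^(−t/τ).
C(31.85) = 0.6482 + (0 − 0.6482)·e^(−31.85/11.0759) = 0.6482 + (-0.648200)·0.0563815 = 0.611653 kg/m³.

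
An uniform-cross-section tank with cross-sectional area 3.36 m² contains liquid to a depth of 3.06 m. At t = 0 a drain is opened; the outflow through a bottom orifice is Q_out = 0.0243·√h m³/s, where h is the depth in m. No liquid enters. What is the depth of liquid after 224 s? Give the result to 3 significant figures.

A dh/dt = −Q_out = −0.0243 √h.
Separate and integrate: 2(√h − √h₀) = −(0.0243/A) t.
√h = √3.06 − 0.0243·224/(2·3.36) = 1.7493 − 0.81000 = 0.93929.
h = 0.93929² = 0.88226 m.

0.882 m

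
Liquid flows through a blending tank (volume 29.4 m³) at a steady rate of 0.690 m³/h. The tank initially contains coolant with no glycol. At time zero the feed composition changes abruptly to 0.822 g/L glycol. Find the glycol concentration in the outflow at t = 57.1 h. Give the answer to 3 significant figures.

Transient balance on the dissolved component: V dC/dt = Q(C_in − C).
So dC/dt = (C_in − C)/τ with τ = V/Q = 29.4/0.690 = 42.609 h.
C approaches C_in exponentially: C(t) = C_in + (C₀ − C_in) e^(−t/τ).
C(57.1) = 0.822 + (0 − 0.822)·e^(−57.1/42.609) = 0.822 + (-0.82200)·0.26182 = 0.60678 g/L.

0.607 g/L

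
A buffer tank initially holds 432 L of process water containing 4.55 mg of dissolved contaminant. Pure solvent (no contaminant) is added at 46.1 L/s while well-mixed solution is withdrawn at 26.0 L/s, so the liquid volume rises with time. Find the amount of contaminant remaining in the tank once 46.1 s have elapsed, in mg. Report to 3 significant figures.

1.03 mg

Let m(t) be the amount of contaminant. Volume: V(t) = V₀ + (Q_in − Q_out) t = 432 + 20.100 t; V(46.1) = 1358.6 L.
Solute balance: dm/dt = 0 − Q_out C = −Q_out m/V(t).
dm/m = −Q_out dt/(V₀ + 20.100 t); integrating gives ln(m/m₀) = −(Q_out/(Q_in−Q_out)) ln(V/V₀).
m = m₀ (V₀/V)^(Q_out/(Q_in−Q_out)) = 4.55 × (432/1358.6)^(1.2935) = 1.0336 mg.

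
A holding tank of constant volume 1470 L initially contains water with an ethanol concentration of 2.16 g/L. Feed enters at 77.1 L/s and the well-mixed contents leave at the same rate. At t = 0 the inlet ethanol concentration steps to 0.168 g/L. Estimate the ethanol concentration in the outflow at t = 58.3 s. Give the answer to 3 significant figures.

Transient balance on the dissolved component: V dC/dt = Q(C_in − C).
Time constant τ = V/Q = 1470/77.1 = 19.066 s.
Solution: C(t) = C_in + (C₀ − C_in) e^(−t/τ).
C(58.3) = 0.168 + (2.16 − 0.168)·e^(−58.3/19.066) = 0.168 + (1.9920)·0.046992 = 0.26161 g/L.

0.262 g/L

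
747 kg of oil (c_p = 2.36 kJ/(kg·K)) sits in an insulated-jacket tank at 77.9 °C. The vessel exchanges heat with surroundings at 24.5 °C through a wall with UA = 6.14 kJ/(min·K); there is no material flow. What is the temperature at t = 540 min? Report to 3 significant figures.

Heat balance on the well-mixed liquid: M c_p dT/dt = −UA(T − T_amb).
dT/dt = (T_ss − T)/τ with T_ss = T_amb = 24.500 °C, τ = M c_p/UA = 747·2.36/6.14 = 287.12 min.
Solution: T(t) = T_ss + (T₀ − T_ss) e^(−t/τ).
T(540) = 24.500 + (53.400)·0.15248 = 32.642 °C.

32.6 °C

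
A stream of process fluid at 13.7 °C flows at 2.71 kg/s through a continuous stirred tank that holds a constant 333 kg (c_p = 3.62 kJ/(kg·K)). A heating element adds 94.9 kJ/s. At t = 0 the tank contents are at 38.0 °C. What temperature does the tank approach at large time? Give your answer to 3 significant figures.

23.4 °C

M c_p dT/dt = ṁ c_p (T_in − T) + Q̇.
At steady state dT/dt = 0 ⇒ T_ss = T_in + Q̇/(ṁ c_p) = 13.7 + 94.9/(2.71·3.62) = 23.374 °C.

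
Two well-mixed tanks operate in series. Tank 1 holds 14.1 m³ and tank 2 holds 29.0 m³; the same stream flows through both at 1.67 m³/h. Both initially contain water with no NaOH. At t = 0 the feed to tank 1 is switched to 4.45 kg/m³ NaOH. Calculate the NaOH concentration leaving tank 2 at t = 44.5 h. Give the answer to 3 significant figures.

Species balance on tank i: dCᵢ/dt = (Cᵢ₋₁ − Cᵢ)/τᵢ with τᵢ = Vᵢ/Q.
τ₁ = 14.1/1.67 = 8.4431 h; τ₂ = 29.0/1.67 = 17.365 h.
Tank 1: C₁ = C_in(1 − e^(−t/τ₁)). Tank 2 (τ₁ ≠ τ₂): C₂ = C_in[1 − (τ₁ e^(−t/τ₁) − τ₂ e^(−t/τ₂))/(τ₁ − τ₂)].
At t = 44.5: e^(−t/τ₁) = 0.0051407, e^(−t/τ₂) = 0.077105.
C₂ = 4.45·[1 − (8.4431·0.0051407 − 17.365·0.077105)/(-8.9222)] = 4.45·0.85479 = 3.8038 kg/m³.

3.80 kg/m³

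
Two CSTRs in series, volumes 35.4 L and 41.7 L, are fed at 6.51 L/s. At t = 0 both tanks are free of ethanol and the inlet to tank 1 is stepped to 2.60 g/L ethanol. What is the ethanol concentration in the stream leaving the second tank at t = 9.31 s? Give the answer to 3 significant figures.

Each tank obeys Vᵢ dCᵢ/dt = Q(Cᵢ₋₁ − Cᵢ), so τᵢ = Vᵢ/Q.
τ₁ = 35.4/6.51 = 5.4378 s; τ₂ = 41.7/6.51 = 6.4055 s.
Solving the cascade with C₁(0)=C₂(0)=0 gives C₂(t) = C_in[1 − (τ₁ e^(−t/τ₁) − τ₂ e^(−t/τ₂))/(τ₁ − τ₂)].
At t = 9.31: e^(−t/τ₁) = 0.18049, e^(−t/τ₂) = 0.23377.
C₂ = 2.60·[1 − (5.4378·0.18049 − 6.4055·0.23377)/(-0.96774)] = 2.60·0.46686 = 1.2138 g/L.

1.21 g/L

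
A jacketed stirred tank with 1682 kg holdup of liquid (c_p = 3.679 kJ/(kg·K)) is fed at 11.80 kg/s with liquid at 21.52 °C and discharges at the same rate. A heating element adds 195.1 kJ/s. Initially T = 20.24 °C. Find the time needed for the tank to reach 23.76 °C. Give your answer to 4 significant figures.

First-law balance (no shaft work): M c_p dT/dt = ṁ c_p (T_in − T) + 195.1.
τ = M/ṁ = 142.542 s; T_ss = T_in + Q̇/(ṁ c_p) = 26.0141 °C.
T(t) = T_ss + (T₀ − T_ss) e^(−t/τ). Set T = 23.76:
e^(−t/τ) = (23.76 − 26.0141)/(20.24 − 26.0141) = 0.390384
t = −142.542 · ln(0.390384) = 134.079 s.

134.1 s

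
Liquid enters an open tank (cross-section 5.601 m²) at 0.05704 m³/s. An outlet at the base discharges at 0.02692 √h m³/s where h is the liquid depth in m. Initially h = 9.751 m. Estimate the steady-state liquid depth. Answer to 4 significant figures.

Level balance: A dh/dt = 0.05704 − 0.02692 √h. Setting dh/dt = 0:
Q_in = 0.02692 √h_ss ⇒ √h_ss = 0.05704/0.02692 = 2.11887.
h_ss = 2.11887² = 4.48961 m. (Since h₀ = 9.751 m > h_ss, the level will fall toward this value.)

4.490 m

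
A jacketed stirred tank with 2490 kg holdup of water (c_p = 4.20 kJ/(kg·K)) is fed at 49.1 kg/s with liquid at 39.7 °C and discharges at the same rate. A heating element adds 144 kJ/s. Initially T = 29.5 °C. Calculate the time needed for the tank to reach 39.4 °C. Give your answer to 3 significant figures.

121 s

Energy balance: M c_p dT/dt = ṁ c_p (T_in − T) + 144.
τ = M/ṁ = 50.713 s; T_ss = T_in + Q̇/(ṁ c_p) = 40.398 °C.
T(t) = T_ss + (T₀ − T_ss) e^(−t/τ). Set T = 39.4:
e^(−t/τ) = (39.4 − 40.398)/(29.5 − 40.398) = 0.091600
t = −50.713 · ln(0.091600) = 121.22 s.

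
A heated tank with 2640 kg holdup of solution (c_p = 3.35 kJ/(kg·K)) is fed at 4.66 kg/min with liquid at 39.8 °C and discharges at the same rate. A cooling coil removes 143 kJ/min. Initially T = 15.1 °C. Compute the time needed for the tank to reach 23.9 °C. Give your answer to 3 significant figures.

M c_p dT/dt = ṁ c_p (T_in − T) − Q̇.
τ = M/ṁ = 566.52 min; T_ss = T_in − Q̇/(ṁ c_p) = 30.640 °C.
T(t) = T_ss + (T₀ − T_ss) e^(−t/τ). Set T = 23.9:
e^(−t/τ) = (23.9 − 30.640)/(15.1 − 30.640) = 0.43371
t = −566.52 · ln(0.43371) = 473.26 min.

473 min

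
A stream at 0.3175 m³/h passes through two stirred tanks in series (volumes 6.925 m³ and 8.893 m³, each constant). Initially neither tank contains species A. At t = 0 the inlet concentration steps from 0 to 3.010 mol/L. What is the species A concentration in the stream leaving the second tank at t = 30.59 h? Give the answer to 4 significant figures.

1.052 mol/L

Time constants: τᵢ = Vᵢ/Q for each well-mixed tank.
τ₁ = 6.925/0.3175 = 21.8110 h; τ₂ = 8.893/0.3175 = 28.0094 h.
Solving the cascade with C₁(0)=C₂(0)=0 gives C₂(t) = C_in[1 − (τ₁ e^(−t/τ₁) − τ₂ e^(−t/τ₂))/(τ₁ − τ₂)].
At t = 30.59: e^(−t/τ₁) = 0.245981, e^(−t/τ₂) = 0.335501.
C₂ = 3.010·[1 − (21.8110·0.245981 − 28.0094·0.335501)/(-6.19843)] = 3.010·0.349497 = 1.05199 mol/L.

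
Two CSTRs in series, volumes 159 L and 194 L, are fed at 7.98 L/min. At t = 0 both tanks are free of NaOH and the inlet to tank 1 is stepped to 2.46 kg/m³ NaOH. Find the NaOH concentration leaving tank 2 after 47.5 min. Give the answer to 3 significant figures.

1.56 kg/m³

Species balance on tank i: dCᵢ/dt = (Cᵢ₋₁ − Cᵢ)/τᵢ with τᵢ = Vᵢ/Q.
τ₁ = 159/7.98 = 19.925 min; τ₂ = 194/7.98 = 24.311 min.
Solving the cascade with C₁(0)=C₂(0)=0 gives C₂(t) = C_in[1 − (τ₁ e^(−t/τ₁) − τ₂ e^(−t/τ₂))/(τ₁ − τ₂)].
At t = 47.5: e^(−t/τ₁) = 0.092185, e^(−t/τ₂) = 0.14173.
C₂ = 2.46·[1 − (19.925·0.092185 − 24.311·0.14173)/(-4.3860)] = 2.46·0.63322 = 1.5577 kg/m³.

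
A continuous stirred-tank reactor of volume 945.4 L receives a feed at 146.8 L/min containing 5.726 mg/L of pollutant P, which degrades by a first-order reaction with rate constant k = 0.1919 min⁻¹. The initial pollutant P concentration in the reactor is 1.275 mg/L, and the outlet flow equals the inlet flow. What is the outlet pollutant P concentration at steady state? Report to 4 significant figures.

2.561 mg/L

Species balance: V dC/dt = Q C_in − Q C − k V C.
At steady state: 0 = Q C_in − (Q + kV) C_ss, so C_ss = Q C_in/(Q + kV).
C_ss = 146.8·5.726/(146.8 + 0.1919·945.4) = 840.577/328.222 = 2.56100 mg/L.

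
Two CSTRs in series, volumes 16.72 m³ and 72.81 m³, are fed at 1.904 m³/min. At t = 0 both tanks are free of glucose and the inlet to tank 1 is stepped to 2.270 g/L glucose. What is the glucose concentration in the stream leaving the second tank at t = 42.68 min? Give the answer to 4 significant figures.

1.310 g/L

Species balance on tank i: dCᵢ/dt = (Cᵢ₋₁ − Cᵢ)/τᵢ with τᵢ = Vᵢ/Q.
τ₁ = 16.72/1.904 = 8.78151 min; τ₂ = 72.81/1.904 = 38.2405 min.
Solving the cascade with C₁(0)=C₂(0)=0 gives C₂(t) = C_in[1 − (τ₁ e^(−t/τ₁) − τ₂ e^(−t/τ₂))/(τ₁ − τ₂)].
At t = 42.68: e^(−t/τ₁) = 0.00774885, e^(−t/τ₂) = 0.327557.
C₂ = 2.270·[1 − (8.78151·0.00774885 − 38.2405·0.327557)/(-29.4590)] = 2.270·0.577110 = 1.31004 g/L.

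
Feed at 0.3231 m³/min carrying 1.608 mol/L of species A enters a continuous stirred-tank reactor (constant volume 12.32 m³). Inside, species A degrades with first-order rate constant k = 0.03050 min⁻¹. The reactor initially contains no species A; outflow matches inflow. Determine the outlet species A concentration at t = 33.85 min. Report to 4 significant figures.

0.6344 mol/L

Accumulation = in − out − consumed: V dC/dt = Q C_in − Q C − k V C.
This is linear with rate a = Q/V + k = 0.0567256 min⁻¹.
C_ss = Q C_in/(Q + kV) = 0.743418 mol/L; C(t) = C_ss + (C₀ − C_ss) e^(−a t).
C(33.85) = 0.743418 + (-0.743418)·e^(−0.0567256·33.85) = 0.743418 + (-0.743418)·0.146583 = 0.634445 mol/L.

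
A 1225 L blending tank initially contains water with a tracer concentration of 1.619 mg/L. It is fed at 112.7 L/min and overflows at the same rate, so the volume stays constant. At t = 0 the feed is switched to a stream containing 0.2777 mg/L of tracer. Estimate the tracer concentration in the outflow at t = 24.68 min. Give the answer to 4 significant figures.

0.4162 mg/L

Unsteady species balance (constant V, well mixed): V dC/dt = Q(C_in − C).
Time constant τ = V/Q = 1225/112.7 = 10.8696 min.
C approaches C_in exponentially: C(t) = C_in + (C₀ − C_in) e^(−t/τ).
C(24.68) = 0.2777 + (1.619 − 0.2777)·e^(−24.68/10.8696) = 0.2777 + (1.34130)·0.103254 = 0.416195 mg/L.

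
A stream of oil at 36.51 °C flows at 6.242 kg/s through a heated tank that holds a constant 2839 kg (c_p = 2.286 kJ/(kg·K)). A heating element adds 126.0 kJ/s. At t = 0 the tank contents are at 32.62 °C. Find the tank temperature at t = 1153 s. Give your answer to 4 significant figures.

M c_p dT/dt = ṁ c_p (T_in − T) + Q̇.
Rearrange: dT/dt = (T_ss − T)/τ with τ = M/ṁ = 454.822 s and T_ss = T_in + Q̇/(ṁ c_p) = 45.3402 °C.
Solution: T(t) = T_ss + (T₀ − T_ss) e^(−t/τ).
T(1153) = 45.3402 + (-12.7202)·e^(−1153/454.822) = 45.3402 + (-12.7202)·0.0792572 = 44.3320 °C.

44.33 °C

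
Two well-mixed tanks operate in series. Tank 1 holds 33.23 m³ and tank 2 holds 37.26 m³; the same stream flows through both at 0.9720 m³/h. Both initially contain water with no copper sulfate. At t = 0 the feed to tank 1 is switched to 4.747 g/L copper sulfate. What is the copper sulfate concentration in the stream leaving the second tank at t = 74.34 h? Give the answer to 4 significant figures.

2.885 g/L

Species balance on tank i: dCᵢ/dt = (Cᵢ₋₁ − Cᵢ)/τᵢ with τᵢ = Vᵢ/Q.
τ₁ = 33.23/0.9720 = 34.1872 h; τ₂ = 37.26/0.9720 = 38.3333 h.
Solving the cascade with C₁(0)=C₂(0)=0 gives C₂(t) = C_in[1 − (τ₁ e^(−t/τ₁) − τ₂ e^(−t/τ₂))/(τ₁ − τ₂)].
At t = 74.34: e^(−t/τ₁) = 0.113666, e^(−t/τ₂) = 0.143804.
C₂ = 4.747·[1 − (34.1872·0.113666 − 38.3333·0.143804)/(-4.14609)] = 4.747·0.607685 = 2.88468 g/L.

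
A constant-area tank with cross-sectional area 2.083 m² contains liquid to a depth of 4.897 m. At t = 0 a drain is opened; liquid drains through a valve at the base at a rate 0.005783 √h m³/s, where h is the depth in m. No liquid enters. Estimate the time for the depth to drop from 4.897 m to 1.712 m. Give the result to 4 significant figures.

A dh/dt = −Q_out = −0.005783 √h.
∫ h^(−1/2) dh = −(0.005783/A) ∫ dt, giving 2√h = 2√h₀ − (0.005783/A) t.
t = 2A(√h₀ − √h)/0.005783 = 2·2.083·(√4.897 − √1.712)/0.005783
  = 4.16600 × (2.21292 − 1.30843) / 0.005783 = 651.578 s.

651.6 s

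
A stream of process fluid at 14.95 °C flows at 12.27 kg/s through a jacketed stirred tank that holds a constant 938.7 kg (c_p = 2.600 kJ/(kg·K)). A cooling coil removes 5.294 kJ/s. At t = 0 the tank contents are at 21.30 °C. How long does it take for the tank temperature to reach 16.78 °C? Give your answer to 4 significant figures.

90.51 s

Unsteady energy balance on the tank contents: M c_p dT/dt = ṁ c_p (T_in − T) − 5.294.
τ = M/ṁ = 76.5037 s; T_ss = T_in − Q̇/(ṁ c_p) = 14.7841 °C.
T(t) = T_ss + (T₀ − T_ss) e^(−t/τ). Set T = 16.78:
e^(−t/τ) = (16.78 − 14.7841)/(21.30 − 14.7841) = 0.306317
t = −76.5037 · ln(0.306317) = 90.5141 s.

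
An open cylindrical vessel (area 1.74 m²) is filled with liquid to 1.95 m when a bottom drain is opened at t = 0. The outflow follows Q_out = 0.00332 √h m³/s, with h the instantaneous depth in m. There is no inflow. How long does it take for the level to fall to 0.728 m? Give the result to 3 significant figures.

With no inflow, A dh/dt = −0.00332 √h.
This is separable: 2 d(√h)/dt = −0.00332/A, so √h = √h₀ − (0.00332/(2A)) t.
t = 2A(√h₀ − √h)/0.00332 = 2·1.74·(√1.95 − √0.728)/0.00332
  = 3.4800 × (1.3964 − 0.85323) / 0.00332 = 569.37 s.

569 s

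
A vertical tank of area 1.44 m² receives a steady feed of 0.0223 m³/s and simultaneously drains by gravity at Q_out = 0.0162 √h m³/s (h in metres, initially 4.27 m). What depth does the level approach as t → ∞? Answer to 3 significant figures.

Level balance: A dh/dt = 0.0223 − 0.0162 √h. Setting dh/dt = 0:
Q_in = 0.0162 √h_ss ⇒ √h_ss = 0.0223/0.0162 = 1.3765.
h_ss = 1.3765² = 1.8949 m. (Since h₀ = 4.27 m > h_ss, the level will fall toward this value.)

1.89 m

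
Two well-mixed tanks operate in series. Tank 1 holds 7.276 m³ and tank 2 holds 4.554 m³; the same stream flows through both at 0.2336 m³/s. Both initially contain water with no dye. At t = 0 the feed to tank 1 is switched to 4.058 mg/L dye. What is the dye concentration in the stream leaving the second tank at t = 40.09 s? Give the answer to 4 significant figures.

Species balance on tank i: dCᵢ/dt = (Cᵢ₋₁ − Cᵢ)/τᵢ with τᵢ = Vᵢ/Q.
τ₁ = 7.276/0.2336 = 31.1473 s; τ₂ = 4.554/0.2336 = 19.4949 s.
Tank 1: C₁ = C_in(1 − e^(−t/τ₁)). Tank 2 (τ₁ ≠ τ₂): C₂ = C_in[1 − (τ₁ e^(−t/τ₁) − τ₂ e^(−t/τ₂))/(τ₁ − τ₂)].
At t = 40.09: e^(−t/τ₁) = 0.276067, e^(−t/τ₂) = 0.127909.
C₂ = 4.058·[1 − (31.1473·0.276067 − 19.4949·0.127909)/(11.6524)] = 4.058·0.476059 = 1.93185 mg/L.

1.932 mg/L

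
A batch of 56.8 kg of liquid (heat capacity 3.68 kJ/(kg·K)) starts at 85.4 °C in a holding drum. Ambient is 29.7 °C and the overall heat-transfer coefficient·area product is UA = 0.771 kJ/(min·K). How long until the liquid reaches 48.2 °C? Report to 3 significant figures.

M c_p dT/dt = −UA(T − T_amb).
τ = M c_p/UA = 271.11 min; T_ss = T_amb = 29.700 °C.
T(t) = T_ss + (T₀ − T_ss)e^(−t/τ); set T = 48.2:
t = −τ ln[(T − T_ss)/(T₀ − T_ss)] = −271.11 · ln(0.33214) = 298.82 min.

299 min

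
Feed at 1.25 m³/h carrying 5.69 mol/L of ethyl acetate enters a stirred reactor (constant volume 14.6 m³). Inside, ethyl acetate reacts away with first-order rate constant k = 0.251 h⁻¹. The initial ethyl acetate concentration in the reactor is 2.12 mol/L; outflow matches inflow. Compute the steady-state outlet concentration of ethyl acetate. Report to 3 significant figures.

1.45 mol/L

Species balance: V dC/dt = Q C_in − Q C − k V C.
Steady state (dC/dt = 0): C_ss = Q C_in/(Q + kV) = C_in/(1 + kV/Q).
C_ss = 1.25·5.69/(1.25 + 0.251·14.6) = 7.1125/4.9146 = 1.4472 mol/L.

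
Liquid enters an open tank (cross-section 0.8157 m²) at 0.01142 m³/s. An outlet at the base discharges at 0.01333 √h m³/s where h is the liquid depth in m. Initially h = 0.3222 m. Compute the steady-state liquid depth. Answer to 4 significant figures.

Volume balance on the tank: A dh/dt = Q_in − 0.01333 √h. At steady state dh/dt = 0:
Q_in = 0.01333 √h_ss ⇒ √h_ss = 0.01142/0.01333 = 0.856714.
h_ss = 0.856714² = 0.733959 m. (Since h₀ = 0.3222 m < h_ss, the level will rise toward this value.)

0.7340 m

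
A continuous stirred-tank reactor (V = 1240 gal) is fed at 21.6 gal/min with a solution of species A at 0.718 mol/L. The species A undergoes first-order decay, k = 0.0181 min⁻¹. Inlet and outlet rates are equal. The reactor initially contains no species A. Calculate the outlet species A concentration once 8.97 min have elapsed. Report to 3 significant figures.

Species balance: V dC/dt = Q C_in − Q C − k V C.
dC/dt = (Q/V) C_in − (Q/V + k) C; effective rate a = Q/V + k = 0.017419 + 0.0181 = 0.035519 min⁻¹.
C_ss = Q C_in/(Q + kV) = 0.35212 mol/L; C(t) = C_ss + (C₀ − C_ss) e^(−a t).
C(8.97) = 0.35212 + (-0.35212)·e^(−0.035519·8.97) = 0.35212 + (-0.35212)·0.72716 = 0.096073 mol/L.

0.0961 mol/L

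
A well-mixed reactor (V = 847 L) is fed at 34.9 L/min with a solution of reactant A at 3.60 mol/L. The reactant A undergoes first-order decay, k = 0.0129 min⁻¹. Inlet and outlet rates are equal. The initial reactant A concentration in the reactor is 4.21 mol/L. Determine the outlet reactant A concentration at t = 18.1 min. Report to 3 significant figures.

Species balance: V dC/dt = Q C_in − Q C − k V C.
dC/dt = (Q/V) C_in − (Q/V + k) C; effective rate a = Q/V + k = 0.041204 + 0.0129 = 0.054104 min⁻¹.
C_ss = Q C_in/(Q + kV) = 2.7417 mol/L; C(t) = C_ss + (C₀ − C_ss) e^(−a t).
C(18.1) = 2.7417 + (1.4683)·e^(−0.054104·18.1) = 2.7417 + (1.4683)·0.37558 = 3.2931 mol/L.

3.29 mol/L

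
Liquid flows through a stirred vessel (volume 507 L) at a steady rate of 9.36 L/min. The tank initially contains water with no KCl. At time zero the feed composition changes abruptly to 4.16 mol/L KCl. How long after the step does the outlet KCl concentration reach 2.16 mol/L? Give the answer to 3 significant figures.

Unsteady species balance (constant V, well mixed): V dC/dt = Q(C_in − C), so τ = V/Q = 54.167 min.
C(t) = C_in + (C₀ − C_in) e^(−t/τ). Set C = 2.16 and solve for t:
e^(−t/τ) = (C − C_in)/(C₀ − C_in) = (2.16 − 4.16)/(0 − 4.16) = 0.48077
t = −τ ln(…) = 54.167 × 0.73237 = 39.670 min.

39.7 min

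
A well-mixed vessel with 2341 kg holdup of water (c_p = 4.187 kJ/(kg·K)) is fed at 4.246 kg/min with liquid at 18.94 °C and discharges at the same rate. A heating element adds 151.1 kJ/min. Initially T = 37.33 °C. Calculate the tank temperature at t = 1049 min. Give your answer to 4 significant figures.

First-law balance (no shaft work): M c_p dT/dt = ṁ c_p (T_in − T) + 151.1.
τ = M/ṁ = 551.342 min; T_ss = T_in + Q̇/(ṁ c_p) = 18.94 + 151.1/(4.246·4.187) = 27.4393 °C.
Solution: T(t) = T_ss + (T₀ − T_ss) e^(−t/τ).
T(1049) = 27.4393 + (9.89073)·e^(−1049/551.342) = 27.4393 + (9.89073)·0.149176 = 28.9147 °C.

28.91 °C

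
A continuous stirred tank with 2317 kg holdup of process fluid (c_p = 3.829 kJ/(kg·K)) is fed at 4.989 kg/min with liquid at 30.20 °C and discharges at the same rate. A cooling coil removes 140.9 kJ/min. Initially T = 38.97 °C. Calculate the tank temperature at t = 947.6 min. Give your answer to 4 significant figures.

M c_p dT/dt = ṁ c_p (T_in − T) − Q̇.
Rearrange: dT/dt = (T_ss − T)/τ with τ = M/ṁ = 464.422 min and T_ss = T_in − Q̇/(ṁ c_p) = 22.8241 °C.
This is linear first-order; T(t) = T_ss + (T₀ − T_ss) e^(−t/τ).
T(947.6) = 22.8241 + (16.1459)·e^(−947.6/464.422) = 22.8241 + (16.1459)·0.129978 = 24.9228 °C.

24.92 °C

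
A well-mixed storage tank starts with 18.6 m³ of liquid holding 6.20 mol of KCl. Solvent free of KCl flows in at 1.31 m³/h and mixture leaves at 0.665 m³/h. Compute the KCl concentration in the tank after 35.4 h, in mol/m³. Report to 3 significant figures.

Total volume: dV/dt = Q_in − Q_out = 0.64500 m³/h, so V(t) = 18.6 + 0.64500 t and V(35.4) = 41.433 m³.
Solute balance: dm/dt = 0 − Q_out C = −Q_out m/V(t).
Separate: dm/m = −Q_out dt/V(t) ⇒ ln(m/m₀) = −(Q_out/(Q_in−Q_out)) ln(V/V₀).
m = m₀ (V₀/V)^(Q_out/(Q_in−Q_out)) = 6.20 × (18.6/41.433)^(1.0310) = 2.7150 mol.
C = m/V = 2.7150/41.433 = 0.065528 mol/m³.

0.0655 mol/m³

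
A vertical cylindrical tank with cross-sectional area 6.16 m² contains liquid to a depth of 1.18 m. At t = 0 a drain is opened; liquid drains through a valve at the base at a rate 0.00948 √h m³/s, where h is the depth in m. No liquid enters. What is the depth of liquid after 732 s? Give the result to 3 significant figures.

With no inflow, A dh/dt = −0.00948 √h.
This is separable: 2 d(√h)/dt = −0.00948/A, so √h = √h₀ − (0.00948/(2A)) t.
√h = √1.18 − 0.00948·732/(2·6.16) = 1.0863 − 0.56326 = 0.52302.
h = 0.52302² = 0.27355 m.

0.274 m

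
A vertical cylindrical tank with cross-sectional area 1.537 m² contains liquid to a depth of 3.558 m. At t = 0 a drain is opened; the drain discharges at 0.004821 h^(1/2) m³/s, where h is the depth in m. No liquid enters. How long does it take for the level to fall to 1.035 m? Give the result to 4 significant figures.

554.0 s

Unsteady balance on liquid volume: A dh/dt = −0.004821 √h.
Separate and integrate: 2(√h − √h₀) = −(0.004821/A) t.
t = 2A(√h₀ − √h)/0.004821 = 2·1.537·(√3.558 − √1.035)/0.004821
  = 3.07400 × (1.88627 − 1.01735) / 0.004821 = 554.045 s.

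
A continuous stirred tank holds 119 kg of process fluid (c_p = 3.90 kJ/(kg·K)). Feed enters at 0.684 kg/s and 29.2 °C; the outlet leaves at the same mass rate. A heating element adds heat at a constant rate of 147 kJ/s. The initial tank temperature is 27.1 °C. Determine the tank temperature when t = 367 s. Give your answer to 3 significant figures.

77.4 °C

M c_p dT/dt = ṁ c_p (T_in − T) + Q̇.
Rearrange: dT/dt = (T_ss − T)/τ with τ = M/ṁ = 173.98 s and T_ss = T_in + Q̇/(ṁ c_p) = 84.306 °C.
T approaches T_ss exponentially: T(t) = T_ss + (T₀ − T_ss) e^(−t/τ).
T(367) = 84.306 + (-57.206)·e^(−367/173.98) = 84.306 + (-57.206)·0.12130 = 77.367 °C.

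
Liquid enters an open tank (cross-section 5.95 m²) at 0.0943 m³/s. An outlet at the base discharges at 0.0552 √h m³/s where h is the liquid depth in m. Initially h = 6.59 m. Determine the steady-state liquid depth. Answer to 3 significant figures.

2.92 m

Level balance: A dh/dt = 0.0943 − 0.0552 √h. Setting dh/dt = 0:
Q_in = 0.0552 √h_ss ⇒ √h_ss = 0.0943/0.0552 = 1.7083.
h_ss = 1.7083² = 2.9184 m. (Since h₀ = 6.59 m > h_ss, the level will fall toward this value.)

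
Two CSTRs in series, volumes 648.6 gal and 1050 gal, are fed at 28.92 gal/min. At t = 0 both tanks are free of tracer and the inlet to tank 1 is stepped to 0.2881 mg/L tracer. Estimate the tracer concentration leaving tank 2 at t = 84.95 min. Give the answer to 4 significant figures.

0.2260 mg/L

Time constants: τᵢ = Vᵢ/Q for each well-mixed tank.
τ₁ = 648.6/28.92 = 22.4274 min; τ₂ = 1050/28.92 = 36.3071 min.
Tank 1: C₁ = C_in(1 − e^(−t/τ₁)). Tank 2 (τ₁ ≠ τ₂): C₂ = C_in[1 − (τ₁ e^(−t/τ₁) − τ₂ e^(−t/τ₂))/(τ₁ − τ₂)].
At t = 84.95: e^(−t/τ₁) = 0.0226458, e^(−t/τ₂) = 0.0963502.
C₂ = 0.2881·[1 − (22.4274·0.0226458 − 36.3071·0.0963502)/(-13.8797)] = 0.2881·0.784555 = 0.226030 mg/L.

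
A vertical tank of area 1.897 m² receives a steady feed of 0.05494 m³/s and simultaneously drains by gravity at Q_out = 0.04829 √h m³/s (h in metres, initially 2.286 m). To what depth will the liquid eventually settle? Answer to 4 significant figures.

1.294 m

A dh/dt = Q_in − 0.04829 √h. Steady state requires inflow = outflow:
Q_in = 0.04829 √h_ss ⇒ √h_ss = 0.05494/0.04829 = 1.13771.
h_ss = 1.13771² = 1.29438 m. (Since h₀ = 2.286 m > h_ss, the level will fall toward this value.)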